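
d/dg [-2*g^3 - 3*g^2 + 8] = 6*g*(-g - 1)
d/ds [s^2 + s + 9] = 2*s + 1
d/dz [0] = 0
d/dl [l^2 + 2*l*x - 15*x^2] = 2*l + 2*x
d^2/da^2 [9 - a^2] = -2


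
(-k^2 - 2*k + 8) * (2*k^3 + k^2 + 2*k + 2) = -2*k^5 - 5*k^4 + 12*k^3 + 2*k^2 + 12*k + 16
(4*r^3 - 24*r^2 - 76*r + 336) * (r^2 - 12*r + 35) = 4*r^5 - 72*r^4 + 352*r^3 + 408*r^2 - 6692*r + 11760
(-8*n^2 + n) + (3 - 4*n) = -8*n^2 - 3*n + 3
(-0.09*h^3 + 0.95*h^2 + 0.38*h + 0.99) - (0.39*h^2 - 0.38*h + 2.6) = -0.09*h^3 + 0.56*h^2 + 0.76*h - 1.61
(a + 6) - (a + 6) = 0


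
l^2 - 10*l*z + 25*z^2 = (l - 5*z)^2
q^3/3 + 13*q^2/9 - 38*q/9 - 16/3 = (q/3 + 1/3)*(q - 8/3)*(q + 6)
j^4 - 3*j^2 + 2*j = j*(j - 1)^2*(j + 2)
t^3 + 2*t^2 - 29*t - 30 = (t - 5)*(t + 1)*(t + 6)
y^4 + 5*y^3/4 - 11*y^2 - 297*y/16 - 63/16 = (y - 7/2)*(y + 1/4)*(y + 3/2)*(y + 3)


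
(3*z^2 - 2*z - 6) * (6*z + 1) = 18*z^3 - 9*z^2 - 38*z - 6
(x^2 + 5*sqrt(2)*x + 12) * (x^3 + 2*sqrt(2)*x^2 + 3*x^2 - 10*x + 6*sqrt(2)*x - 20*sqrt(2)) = x^5 + 3*x^4 + 7*sqrt(2)*x^4 + 22*x^3 + 21*sqrt(2)*x^3 - 46*sqrt(2)*x^2 + 96*x^2 - 320*x + 72*sqrt(2)*x - 240*sqrt(2)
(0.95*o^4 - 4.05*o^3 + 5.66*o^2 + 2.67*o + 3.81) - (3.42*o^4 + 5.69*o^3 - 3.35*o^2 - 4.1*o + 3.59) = -2.47*o^4 - 9.74*o^3 + 9.01*o^2 + 6.77*o + 0.22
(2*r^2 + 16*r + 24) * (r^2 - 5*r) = 2*r^4 + 6*r^3 - 56*r^2 - 120*r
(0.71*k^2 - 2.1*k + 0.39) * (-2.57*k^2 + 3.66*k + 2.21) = -1.8247*k^4 + 7.9956*k^3 - 7.1192*k^2 - 3.2136*k + 0.8619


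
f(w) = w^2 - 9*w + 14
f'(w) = 2*w - 9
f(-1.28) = 27.16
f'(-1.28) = -11.56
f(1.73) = 1.42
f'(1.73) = -5.54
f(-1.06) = 24.66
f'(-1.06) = -11.12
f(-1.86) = 34.20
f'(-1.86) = -12.72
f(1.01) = 5.93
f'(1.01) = -6.98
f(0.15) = 12.67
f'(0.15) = -8.70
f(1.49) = 2.81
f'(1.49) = -6.02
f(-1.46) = 29.27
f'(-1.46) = -11.92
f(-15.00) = 374.00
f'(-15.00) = -39.00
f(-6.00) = 104.00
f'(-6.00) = -21.00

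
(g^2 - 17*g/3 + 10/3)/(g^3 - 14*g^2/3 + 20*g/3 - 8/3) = (g - 5)/(g^2 - 4*g + 4)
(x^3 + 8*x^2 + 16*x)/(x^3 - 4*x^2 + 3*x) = (x^2 + 8*x + 16)/(x^2 - 4*x + 3)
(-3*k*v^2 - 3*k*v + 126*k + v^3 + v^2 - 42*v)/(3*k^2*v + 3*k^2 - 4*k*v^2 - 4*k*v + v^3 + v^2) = (v^2 + v - 42)/(-k*v - k + v^2 + v)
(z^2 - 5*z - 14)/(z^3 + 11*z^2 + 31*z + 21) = (z^2 - 5*z - 14)/(z^3 + 11*z^2 + 31*z + 21)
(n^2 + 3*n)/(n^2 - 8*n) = (n + 3)/(n - 8)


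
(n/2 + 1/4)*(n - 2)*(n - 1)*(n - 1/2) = n^4/2 - 3*n^3/2 + 7*n^2/8 + 3*n/8 - 1/4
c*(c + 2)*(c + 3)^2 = c^4 + 8*c^3 + 21*c^2 + 18*c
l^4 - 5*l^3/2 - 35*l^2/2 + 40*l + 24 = (l - 4)*(l - 3)*(l + 1/2)*(l + 4)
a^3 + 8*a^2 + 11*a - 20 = (a - 1)*(a + 4)*(a + 5)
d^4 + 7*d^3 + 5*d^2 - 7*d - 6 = (d - 1)*(d + 1)^2*(d + 6)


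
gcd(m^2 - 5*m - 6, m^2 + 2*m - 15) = 1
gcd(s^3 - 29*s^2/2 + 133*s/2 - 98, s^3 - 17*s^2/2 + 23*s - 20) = s - 4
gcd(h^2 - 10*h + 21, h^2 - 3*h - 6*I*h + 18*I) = h - 3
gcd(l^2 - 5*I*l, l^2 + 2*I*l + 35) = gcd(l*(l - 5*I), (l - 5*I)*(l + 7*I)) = l - 5*I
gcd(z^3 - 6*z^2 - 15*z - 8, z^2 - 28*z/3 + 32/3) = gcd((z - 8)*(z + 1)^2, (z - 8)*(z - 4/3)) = z - 8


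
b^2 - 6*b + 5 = (b - 5)*(b - 1)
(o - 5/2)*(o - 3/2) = o^2 - 4*o + 15/4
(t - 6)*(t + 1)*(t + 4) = t^3 - t^2 - 26*t - 24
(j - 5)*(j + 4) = j^2 - j - 20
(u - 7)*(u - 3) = u^2 - 10*u + 21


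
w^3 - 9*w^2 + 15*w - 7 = (w - 7)*(w - 1)^2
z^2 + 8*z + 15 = (z + 3)*(z + 5)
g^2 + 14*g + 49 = (g + 7)^2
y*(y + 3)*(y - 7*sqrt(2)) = y^3 - 7*sqrt(2)*y^2 + 3*y^2 - 21*sqrt(2)*y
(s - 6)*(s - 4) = s^2 - 10*s + 24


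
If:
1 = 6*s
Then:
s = 1/6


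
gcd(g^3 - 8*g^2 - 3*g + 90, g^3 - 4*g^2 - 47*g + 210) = g^2 - 11*g + 30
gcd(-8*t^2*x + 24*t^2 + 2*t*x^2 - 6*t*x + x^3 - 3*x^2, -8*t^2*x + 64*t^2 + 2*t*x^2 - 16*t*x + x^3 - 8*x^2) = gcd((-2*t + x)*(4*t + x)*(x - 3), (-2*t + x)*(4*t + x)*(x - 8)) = -8*t^2 + 2*t*x + x^2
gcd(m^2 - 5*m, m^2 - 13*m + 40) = m - 5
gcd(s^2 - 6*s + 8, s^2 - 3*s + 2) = s - 2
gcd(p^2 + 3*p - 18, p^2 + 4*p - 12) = p + 6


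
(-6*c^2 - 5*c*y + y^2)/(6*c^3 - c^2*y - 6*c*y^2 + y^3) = 1/(-c + y)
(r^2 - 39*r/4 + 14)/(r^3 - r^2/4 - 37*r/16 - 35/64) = 16*(r - 8)/(16*r^2 + 24*r + 5)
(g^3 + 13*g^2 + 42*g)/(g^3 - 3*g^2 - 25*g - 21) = g*(g^2 + 13*g + 42)/(g^3 - 3*g^2 - 25*g - 21)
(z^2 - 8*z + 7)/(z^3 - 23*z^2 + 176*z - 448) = (z - 1)/(z^2 - 16*z + 64)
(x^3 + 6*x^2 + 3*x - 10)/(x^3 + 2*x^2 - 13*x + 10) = (x + 2)/(x - 2)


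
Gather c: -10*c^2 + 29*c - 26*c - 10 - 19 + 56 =-10*c^2 + 3*c + 27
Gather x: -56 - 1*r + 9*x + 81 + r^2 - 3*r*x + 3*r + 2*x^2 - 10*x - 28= r^2 + 2*r + 2*x^2 + x*(-3*r - 1) - 3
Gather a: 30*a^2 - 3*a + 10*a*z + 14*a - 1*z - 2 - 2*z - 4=30*a^2 + a*(10*z + 11) - 3*z - 6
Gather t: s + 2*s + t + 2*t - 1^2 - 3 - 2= 3*s + 3*t - 6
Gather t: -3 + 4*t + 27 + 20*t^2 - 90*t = 20*t^2 - 86*t + 24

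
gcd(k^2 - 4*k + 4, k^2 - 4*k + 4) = k^2 - 4*k + 4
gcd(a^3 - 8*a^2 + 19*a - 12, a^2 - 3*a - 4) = a - 4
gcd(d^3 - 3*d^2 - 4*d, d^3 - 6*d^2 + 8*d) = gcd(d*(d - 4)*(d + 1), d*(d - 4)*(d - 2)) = d^2 - 4*d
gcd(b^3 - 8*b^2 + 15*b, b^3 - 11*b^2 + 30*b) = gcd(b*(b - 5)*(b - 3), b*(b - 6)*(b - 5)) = b^2 - 5*b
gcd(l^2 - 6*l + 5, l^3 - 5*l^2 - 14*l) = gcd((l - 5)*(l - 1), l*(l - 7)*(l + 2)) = 1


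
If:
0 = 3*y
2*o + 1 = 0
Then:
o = -1/2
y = 0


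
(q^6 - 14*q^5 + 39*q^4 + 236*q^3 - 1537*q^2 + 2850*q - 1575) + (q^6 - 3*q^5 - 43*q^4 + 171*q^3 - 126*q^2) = 2*q^6 - 17*q^5 - 4*q^4 + 407*q^3 - 1663*q^2 + 2850*q - 1575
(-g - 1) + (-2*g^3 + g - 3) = -2*g^3 - 4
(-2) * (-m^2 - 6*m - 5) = 2*m^2 + 12*m + 10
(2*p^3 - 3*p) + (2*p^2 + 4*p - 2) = 2*p^3 + 2*p^2 + p - 2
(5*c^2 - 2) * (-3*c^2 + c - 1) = -15*c^4 + 5*c^3 + c^2 - 2*c + 2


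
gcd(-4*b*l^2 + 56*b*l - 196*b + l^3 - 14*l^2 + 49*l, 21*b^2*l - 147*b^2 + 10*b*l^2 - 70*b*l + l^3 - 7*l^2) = l - 7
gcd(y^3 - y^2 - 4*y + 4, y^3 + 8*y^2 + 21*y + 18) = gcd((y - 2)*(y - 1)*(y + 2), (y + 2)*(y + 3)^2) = y + 2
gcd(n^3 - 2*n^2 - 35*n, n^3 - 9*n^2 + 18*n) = n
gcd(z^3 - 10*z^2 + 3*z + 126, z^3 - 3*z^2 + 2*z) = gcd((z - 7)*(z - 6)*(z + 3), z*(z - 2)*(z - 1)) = 1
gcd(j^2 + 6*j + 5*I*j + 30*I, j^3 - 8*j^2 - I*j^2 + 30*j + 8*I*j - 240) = j + 5*I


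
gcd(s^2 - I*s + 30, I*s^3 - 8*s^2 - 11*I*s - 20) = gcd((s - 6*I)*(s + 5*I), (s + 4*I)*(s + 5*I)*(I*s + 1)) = s + 5*I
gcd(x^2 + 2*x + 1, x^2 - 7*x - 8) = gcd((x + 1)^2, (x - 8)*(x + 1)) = x + 1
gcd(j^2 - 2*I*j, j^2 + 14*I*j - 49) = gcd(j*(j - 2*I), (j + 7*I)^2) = 1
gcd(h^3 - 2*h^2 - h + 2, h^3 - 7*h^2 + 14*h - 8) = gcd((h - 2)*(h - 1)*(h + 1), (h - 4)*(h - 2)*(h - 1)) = h^2 - 3*h + 2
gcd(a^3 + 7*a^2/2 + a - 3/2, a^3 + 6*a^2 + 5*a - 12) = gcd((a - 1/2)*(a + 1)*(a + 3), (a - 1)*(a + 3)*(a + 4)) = a + 3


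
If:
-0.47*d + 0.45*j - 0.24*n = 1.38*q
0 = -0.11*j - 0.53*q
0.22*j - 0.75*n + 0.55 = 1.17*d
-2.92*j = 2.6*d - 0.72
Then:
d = -0.02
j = 0.26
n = 0.84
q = -0.05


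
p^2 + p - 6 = (p - 2)*(p + 3)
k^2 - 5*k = k*(k - 5)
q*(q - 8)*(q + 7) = q^3 - q^2 - 56*q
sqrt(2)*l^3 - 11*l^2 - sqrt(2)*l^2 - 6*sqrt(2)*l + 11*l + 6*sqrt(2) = (l - 1)*(l - 6*sqrt(2))*(sqrt(2)*l + 1)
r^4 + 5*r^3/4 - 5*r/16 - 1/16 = (r - 1/2)*(r + 1/4)*(r + 1/2)*(r + 1)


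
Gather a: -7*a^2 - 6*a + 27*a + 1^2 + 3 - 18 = -7*a^2 + 21*a - 14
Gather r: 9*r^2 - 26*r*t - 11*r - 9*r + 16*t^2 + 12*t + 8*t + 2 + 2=9*r^2 + r*(-26*t - 20) + 16*t^2 + 20*t + 4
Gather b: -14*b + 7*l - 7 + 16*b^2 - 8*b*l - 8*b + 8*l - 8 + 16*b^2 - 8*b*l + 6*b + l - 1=32*b^2 + b*(-16*l - 16) + 16*l - 16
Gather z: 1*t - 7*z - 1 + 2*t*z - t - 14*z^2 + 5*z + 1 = -14*z^2 + z*(2*t - 2)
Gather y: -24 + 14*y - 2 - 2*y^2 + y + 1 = -2*y^2 + 15*y - 25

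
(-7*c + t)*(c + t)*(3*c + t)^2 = -63*c^4 - 96*c^3*t - 34*c^2*t^2 + t^4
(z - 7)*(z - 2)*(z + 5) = z^3 - 4*z^2 - 31*z + 70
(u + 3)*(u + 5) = u^2 + 8*u + 15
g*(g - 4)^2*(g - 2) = g^4 - 10*g^3 + 32*g^2 - 32*g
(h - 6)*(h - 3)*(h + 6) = h^3 - 3*h^2 - 36*h + 108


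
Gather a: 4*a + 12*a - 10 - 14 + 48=16*a + 24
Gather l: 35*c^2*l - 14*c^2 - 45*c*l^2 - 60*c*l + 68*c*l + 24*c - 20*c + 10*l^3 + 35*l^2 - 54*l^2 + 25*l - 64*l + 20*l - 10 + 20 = -14*c^2 + 4*c + 10*l^3 + l^2*(-45*c - 19) + l*(35*c^2 + 8*c - 19) + 10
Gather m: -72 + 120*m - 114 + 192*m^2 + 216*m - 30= 192*m^2 + 336*m - 216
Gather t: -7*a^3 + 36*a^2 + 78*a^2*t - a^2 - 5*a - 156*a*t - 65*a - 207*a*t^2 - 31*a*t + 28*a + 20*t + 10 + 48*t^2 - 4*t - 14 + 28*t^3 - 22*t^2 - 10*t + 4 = -7*a^3 + 35*a^2 - 42*a + 28*t^3 + t^2*(26 - 207*a) + t*(78*a^2 - 187*a + 6)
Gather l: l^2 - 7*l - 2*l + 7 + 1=l^2 - 9*l + 8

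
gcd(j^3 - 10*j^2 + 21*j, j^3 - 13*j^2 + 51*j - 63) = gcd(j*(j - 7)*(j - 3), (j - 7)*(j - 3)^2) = j^2 - 10*j + 21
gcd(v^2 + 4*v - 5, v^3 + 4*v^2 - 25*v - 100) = v + 5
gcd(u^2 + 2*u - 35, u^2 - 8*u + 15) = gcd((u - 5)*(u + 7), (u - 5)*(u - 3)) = u - 5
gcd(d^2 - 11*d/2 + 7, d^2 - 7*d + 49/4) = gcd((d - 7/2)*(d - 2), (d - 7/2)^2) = d - 7/2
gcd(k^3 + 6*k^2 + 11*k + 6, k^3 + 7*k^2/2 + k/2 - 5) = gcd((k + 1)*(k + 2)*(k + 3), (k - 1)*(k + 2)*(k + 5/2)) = k + 2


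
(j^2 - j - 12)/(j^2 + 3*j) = (j - 4)/j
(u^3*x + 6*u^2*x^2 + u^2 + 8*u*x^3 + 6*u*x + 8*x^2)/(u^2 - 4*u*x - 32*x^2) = (-u^2*x - 2*u*x^2 - u - 2*x)/(-u + 8*x)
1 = 1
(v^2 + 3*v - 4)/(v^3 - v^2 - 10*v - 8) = (-v^2 - 3*v + 4)/(-v^3 + v^2 + 10*v + 8)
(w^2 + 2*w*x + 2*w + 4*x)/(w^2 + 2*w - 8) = (w^2 + 2*w*x + 2*w + 4*x)/(w^2 + 2*w - 8)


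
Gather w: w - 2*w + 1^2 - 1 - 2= -w - 2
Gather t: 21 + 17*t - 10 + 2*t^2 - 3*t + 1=2*t^2 + 14*t + 12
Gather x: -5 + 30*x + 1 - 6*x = 24*x - 4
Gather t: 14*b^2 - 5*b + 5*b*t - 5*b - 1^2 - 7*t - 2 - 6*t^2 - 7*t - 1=14*b^2 - 10*b - 6*t^2 + t*(5*b - 14) - 4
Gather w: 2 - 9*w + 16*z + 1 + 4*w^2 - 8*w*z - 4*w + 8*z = 4*w^2 + w*(-8*z - 13) + 24*z + 3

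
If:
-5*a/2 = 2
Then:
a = -4/5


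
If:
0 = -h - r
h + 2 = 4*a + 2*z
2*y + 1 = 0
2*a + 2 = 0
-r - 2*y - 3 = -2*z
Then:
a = -1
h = -2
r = 2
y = -1/2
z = 2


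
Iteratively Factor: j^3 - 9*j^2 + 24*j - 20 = (j - 2)*(j^2 - 7*j + 10) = (j - 2)^2*(j - 5)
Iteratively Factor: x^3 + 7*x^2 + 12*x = (x + 4)*(x^2 + 3*x) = x*(x + 4)*(x + 3)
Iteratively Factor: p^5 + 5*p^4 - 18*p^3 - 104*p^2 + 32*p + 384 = (p + 3)*(p^4 + 2*p^3 - 24*p^2 - 32*p + 128) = (p + 3)*(p + 4)*(p^3 - 2*p^2 - 16*p + 32) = (p + 3)*(p + 4)^2*(p^2 - 6*p + 8) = (p - 4)*(p + 3)*(p + 4)^2*(p - 2)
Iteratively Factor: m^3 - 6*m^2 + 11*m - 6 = (m - 1)*(m^2 - 5*m + 6) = (m - 3)*(m - 1)*(m - 2)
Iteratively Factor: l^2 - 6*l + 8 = (l - 2)*(l - 4)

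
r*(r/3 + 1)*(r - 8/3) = r^3/3 + r^2/9 - 8*r/3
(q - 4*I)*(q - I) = q^2 - 5*I*q - 4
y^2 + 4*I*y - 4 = (y + 2*I)^2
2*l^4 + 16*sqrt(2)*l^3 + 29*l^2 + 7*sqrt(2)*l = l*(l + 7*sqrt(2))*(sqrt(2)*l + 1)^2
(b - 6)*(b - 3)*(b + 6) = b^3 - 3*b^2 - 36*b + 108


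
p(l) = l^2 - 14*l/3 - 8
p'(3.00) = 1.33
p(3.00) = -13.00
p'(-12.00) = -28.67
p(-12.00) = 192.00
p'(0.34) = -3.99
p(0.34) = -9.47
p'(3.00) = 1.33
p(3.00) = -13.00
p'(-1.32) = -7.31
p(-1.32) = -0.10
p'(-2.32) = -9.31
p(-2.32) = 8.21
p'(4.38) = 4.09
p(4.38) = -9.26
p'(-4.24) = -13.15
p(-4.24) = 29.76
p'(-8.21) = -21.09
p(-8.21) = 97.72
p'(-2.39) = -9.45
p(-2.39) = 8.87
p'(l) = 2*l - 14/3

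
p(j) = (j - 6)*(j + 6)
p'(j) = 2*j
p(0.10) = -35.99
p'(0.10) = 0.20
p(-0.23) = -35.95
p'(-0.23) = -0.46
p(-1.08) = -34.83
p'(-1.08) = -2.16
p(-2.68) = -28.82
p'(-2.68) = -5.36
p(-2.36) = -30.43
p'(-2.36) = -4.72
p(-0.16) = -35.97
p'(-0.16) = -0.32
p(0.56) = -35.69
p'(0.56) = 1.12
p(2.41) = -30.19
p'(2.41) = 4.82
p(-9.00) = 45.00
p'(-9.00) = -18.00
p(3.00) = -27.00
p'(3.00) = 6.00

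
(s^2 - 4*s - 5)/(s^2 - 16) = (s^2 - 4*s - 5)/(s^2 - 16)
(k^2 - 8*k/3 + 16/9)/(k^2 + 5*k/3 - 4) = (k - 4/3)/(k + 3)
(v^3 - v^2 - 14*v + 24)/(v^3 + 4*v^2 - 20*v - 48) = (v^3 - v^2 - 14*v + 24)/(v^3 + 4*v^2 - 20*v - 48)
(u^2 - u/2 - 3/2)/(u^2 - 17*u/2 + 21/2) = (u + 1)/(u - 7)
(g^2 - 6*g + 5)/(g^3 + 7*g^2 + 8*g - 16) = (g - 5)/(g^2 + 8*g + 16)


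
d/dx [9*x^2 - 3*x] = 18*x - 3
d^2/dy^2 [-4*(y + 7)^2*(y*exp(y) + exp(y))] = 4*(-y^3 - 21*y^2 - 129*y - 205)*exp(y)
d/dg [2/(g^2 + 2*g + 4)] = 4*(-g - 1)/(g^2 + 2*g + 4)^2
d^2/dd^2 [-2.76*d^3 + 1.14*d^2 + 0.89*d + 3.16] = 2.28 - 16.56*d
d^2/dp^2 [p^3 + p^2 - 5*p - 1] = 6*p + 2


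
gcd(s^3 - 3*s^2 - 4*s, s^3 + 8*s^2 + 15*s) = s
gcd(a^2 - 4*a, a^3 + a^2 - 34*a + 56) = a - 4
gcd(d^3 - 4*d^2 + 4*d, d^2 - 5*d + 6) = d - 2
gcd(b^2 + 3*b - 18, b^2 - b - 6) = b - 3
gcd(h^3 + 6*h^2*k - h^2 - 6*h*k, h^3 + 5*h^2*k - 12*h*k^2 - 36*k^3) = h + 6*k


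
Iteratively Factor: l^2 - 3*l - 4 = (l - 4)*(l + 1)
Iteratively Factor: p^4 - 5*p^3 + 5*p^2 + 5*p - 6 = (p - 1)*(p^3 - 4*p^2 + p + 6) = (p - 1)*(p + 1)*(p^2 - 5*p + 6) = (p - 3)*(p - 1)*(p + 1)*(p - 2)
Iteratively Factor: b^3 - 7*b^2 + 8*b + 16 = (b - 4)*(b^2 - 3*b - 4) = (b - 4)^2*(b + 1)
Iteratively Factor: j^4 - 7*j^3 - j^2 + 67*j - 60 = (j - 1)*(j^3 - 6*j^2 - 7*j + 60) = (j - 5)*(j - 1)*(j^2 - j - 12) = (j - 5)*(j - 1)*(j + 3)*(j - 4)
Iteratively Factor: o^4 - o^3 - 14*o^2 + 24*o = (o - 2)*(o^3 + o^2 - 12*o) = (o - 2)*(o + 4)*(o^2 - 3*o) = (o - 3)*(o - 2)*(o + 4)*(o)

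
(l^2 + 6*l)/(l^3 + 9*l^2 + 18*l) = 1/(l + 3)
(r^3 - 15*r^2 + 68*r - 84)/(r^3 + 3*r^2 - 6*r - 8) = (r^2 - 13*r + 42)/(r^2 + 5*r + 4)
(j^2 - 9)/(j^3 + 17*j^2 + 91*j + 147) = (j - 3)/(j^2 + 14*j + 49)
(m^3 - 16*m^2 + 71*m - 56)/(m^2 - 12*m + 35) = (m^2 - 9*m + 8)/(m - 5)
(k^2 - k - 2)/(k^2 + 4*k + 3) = (k - 2)/(k + 3)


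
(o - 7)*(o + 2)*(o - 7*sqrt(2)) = o^3 - 7*sqrt(2)*o^2 - 5*o^2 - 14*o + 35*sqrt(2)*o + 98*sqrt(2)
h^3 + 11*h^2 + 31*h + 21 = (h + 1)*(h + 3)*(h + 7)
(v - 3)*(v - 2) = v^2 - 5*v + 6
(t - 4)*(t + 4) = t^2 - 16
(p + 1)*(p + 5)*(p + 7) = p^3 + 13*p^2 + 47*p + 35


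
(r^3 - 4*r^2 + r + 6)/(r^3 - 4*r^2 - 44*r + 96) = (r^2 - 2*r - 3)/(r^2 - 2*r - 48)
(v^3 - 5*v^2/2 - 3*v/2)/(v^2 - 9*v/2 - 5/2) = v*(v - 3)/(v - 5)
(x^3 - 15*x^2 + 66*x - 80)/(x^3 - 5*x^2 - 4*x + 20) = (x - 8)/(x + 2)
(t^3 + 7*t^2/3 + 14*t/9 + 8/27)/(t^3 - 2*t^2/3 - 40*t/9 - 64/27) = (3*t + 1)/(3*t - 8)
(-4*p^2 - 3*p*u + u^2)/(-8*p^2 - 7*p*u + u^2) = (4*p - u)/(8*p - u)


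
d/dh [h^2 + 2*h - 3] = 2*h + 2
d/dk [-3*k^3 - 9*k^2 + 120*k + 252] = -9*k^2 - 18*k + 120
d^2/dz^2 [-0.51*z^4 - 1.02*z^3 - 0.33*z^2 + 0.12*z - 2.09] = -6.12*z^2 - 6.12*z - 0.66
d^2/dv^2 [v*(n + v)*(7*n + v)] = 16*n + 6*v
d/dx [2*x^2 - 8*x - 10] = 4*x - 8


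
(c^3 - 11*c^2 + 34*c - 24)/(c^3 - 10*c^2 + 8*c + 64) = (c^2 - 7*c + 6)/(c^2 - 6*c - 16)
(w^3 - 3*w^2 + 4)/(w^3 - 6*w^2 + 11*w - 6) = (w^2 - w - 2)/(w^2 - 4*w + 3)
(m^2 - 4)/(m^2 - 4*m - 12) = (m - 2)/(m - 6)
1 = 1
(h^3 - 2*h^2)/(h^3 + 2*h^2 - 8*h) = h/(h + 4)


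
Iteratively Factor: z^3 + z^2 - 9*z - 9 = (z + 3)*(z^2 - 2*z - 3) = (z + 1)*(z + 3)*(z - 3)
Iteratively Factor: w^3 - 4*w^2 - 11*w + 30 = (w - 2)*(w^2 - 2*w - 15) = (w - 2)*(w + 3)*(w - 5)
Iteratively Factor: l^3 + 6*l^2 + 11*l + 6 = (l + 1)*(l^2 + 5*l + 6) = (l + 1)*(l + 2)*(l + 3)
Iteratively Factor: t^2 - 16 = (t - 4)*(t + 4)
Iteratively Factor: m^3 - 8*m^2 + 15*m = (m - 3)*(m^2 - 5*m) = (m - 5)*(m - 3)*(m)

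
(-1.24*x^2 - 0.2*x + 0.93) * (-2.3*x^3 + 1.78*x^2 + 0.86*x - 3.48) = 2.852*x^5 - 1.7472*x^4 - 3.5614*x^3 + 5.7986*x^2 + 1.4958*x - 3.2364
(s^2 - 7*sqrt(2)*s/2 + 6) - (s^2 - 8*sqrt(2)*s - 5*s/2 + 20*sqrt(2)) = 5*s/2 + 9*sqrt(2)*s/2 - 20*sqrt(2) + 6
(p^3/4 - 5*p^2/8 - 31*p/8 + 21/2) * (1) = p^3/4 - 5*p^2/8 - 31*p/8 + 21/2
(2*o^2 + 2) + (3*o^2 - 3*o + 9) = 5*o^2 - 3*o + 11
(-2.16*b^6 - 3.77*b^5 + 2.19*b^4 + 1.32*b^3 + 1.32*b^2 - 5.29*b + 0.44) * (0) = 0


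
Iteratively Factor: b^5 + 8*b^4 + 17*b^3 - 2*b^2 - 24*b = (b + 2)*(b^4 + 6*b^3 + 5*b^2 - 12*b) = (b - 1)*(b + 2)*(b^3 + 7*b^2 + 12*b) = (b - 1)*(b + 2)*(b + 4)*(b^2 + 3*b) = b*(b - 1)*(b + 2)*(b + 4)*(b + 3)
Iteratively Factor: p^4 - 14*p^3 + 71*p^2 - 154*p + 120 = (p - 3)*(p^3 - 11*p^2 + 38*p - 40) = (p - 5)*(p - 3)*(p^2 - 6*p + 8) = (p - 5)*(p - 4)*(p - 3)*(p - 2)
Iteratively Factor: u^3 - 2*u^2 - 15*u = (u - 5)*(u^2 + 3*u) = (u - 5)*(u + 3)*(u)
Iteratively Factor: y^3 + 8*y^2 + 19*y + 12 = (y + 1)*(y^2 + 7*y + 12) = (y + 1)*(y + 3)*(y + 4)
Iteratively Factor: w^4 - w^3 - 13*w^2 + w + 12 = (w + 3)*(w^3 - 4*w^2 - w + 4) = (w - 4)*(w + 3)*(w^2 - 1) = (w - 4)*(w - 1)*(w + 3)*(w + 1)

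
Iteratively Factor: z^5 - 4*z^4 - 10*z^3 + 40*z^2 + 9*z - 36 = (z - 1)*(z^4 - 3*z^3 - 13*z^2 + 27*z + 36) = (z - 1)*(z + 3)*(z^3 - 6*z^2 + 5*z + 12) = (z - 4)*(z - 1)*(z + 3)*(z^2 - 2*z - 3) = (z - 4)*(z - 1)*(z + 1)*(z + 3)*(z - 3)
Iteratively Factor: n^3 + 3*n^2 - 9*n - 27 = (n + 3)*(n^2 - 9) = (n - 3)*(n + 3)*(n + 3)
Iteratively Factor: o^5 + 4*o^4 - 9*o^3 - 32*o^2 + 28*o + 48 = (o - 2)*(o^4 + 6*o^3 + 3*o^2 - 26*o - 24) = (o - 2)^2*(o^3 + 8*o^2 + 19*o + 12) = (o - 2)^2*(o + 1)*(o^2 + 7*o + 12) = (o - 2)^2*(o + 1)*(o + 3)*(o + 4)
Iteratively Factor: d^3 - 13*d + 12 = (d - 3)*(d^2 + 3*d - 4) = (d - 3)*(d - 1)*(d + 4)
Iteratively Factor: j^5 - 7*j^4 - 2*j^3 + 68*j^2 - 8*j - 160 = (j + 2)*(j^4 - 9*j^3 + 16*j^2 + 36*j - 80) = (j - 2)*(j + 2)*(j^3 - 7*j^2 + 2*j + 40) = (j - 2)*(j + 2)^2*(j^2 - 9*j + 20) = (j - 4)*(j - 2)*(j + 2)^2*(j - 5)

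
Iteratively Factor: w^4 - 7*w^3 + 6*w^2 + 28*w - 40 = (w + 2)*(w^3 - 9*w^2 + 24*w - 20) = (w - 2)*(w + 2)*(w^2 - 7*w + 10) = (w - 2)^2*(w + 2)*(w - 5)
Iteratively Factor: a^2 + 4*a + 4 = (a + 2)*(a + 2)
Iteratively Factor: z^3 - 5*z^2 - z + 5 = (z - 5)*(z^2 - 1) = (z - 5)*(z - 1)*(z + 1)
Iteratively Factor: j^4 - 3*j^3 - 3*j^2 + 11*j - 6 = (j + 2)*(j^3 - 5*j^2 + 7*j - 3) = (j - 1)*(j + 2)*(j^2 - 4*j + 3) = (j - 1)^2*(j + 2)*(j - 3)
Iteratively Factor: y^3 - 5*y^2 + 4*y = (y)*(y^2 - 5*y + 4) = y*(y - 1)*(y - 4)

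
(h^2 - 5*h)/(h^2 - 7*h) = (h - 5)/(h - 7)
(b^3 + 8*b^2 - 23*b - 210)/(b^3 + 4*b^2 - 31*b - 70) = (b + 6)/(b + 2)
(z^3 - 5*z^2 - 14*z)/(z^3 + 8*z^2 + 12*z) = (z - 7)/(z + 6)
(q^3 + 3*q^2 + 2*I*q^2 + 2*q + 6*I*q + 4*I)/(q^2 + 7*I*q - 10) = (q^2 + 3*q + 2)/(q + 5*I)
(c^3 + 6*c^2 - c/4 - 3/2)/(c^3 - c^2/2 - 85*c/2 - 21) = (c - 1/2)/(c - 7)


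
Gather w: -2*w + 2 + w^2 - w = w^2 - 3*w + 2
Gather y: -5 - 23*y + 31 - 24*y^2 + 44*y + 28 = -24*y^2 + 21*y + 54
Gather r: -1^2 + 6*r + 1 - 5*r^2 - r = -5*r^2 + 5*r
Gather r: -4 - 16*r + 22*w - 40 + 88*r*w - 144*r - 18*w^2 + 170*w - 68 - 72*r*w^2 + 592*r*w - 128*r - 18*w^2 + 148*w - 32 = r*(-72*w^2 + 680*w - 288) - 36*w^2 + 340*w - 144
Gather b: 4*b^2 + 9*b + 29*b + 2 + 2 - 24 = 4*b^2 + 38*b - 20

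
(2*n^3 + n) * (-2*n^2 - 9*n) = -4*n^5 - 18*n^4 - 2*n^3 - 9*n^2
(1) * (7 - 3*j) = 7 - 3*j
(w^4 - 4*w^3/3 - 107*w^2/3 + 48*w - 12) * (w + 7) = w^5 + 17*w^4/3 - 45*w^3 - 605*w^2/3 + 324*w - 84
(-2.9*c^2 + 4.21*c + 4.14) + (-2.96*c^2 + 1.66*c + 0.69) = -5.86*c^2 + 5.87*c + 4.83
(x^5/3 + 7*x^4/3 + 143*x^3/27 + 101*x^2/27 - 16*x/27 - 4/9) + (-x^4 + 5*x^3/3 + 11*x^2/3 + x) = x^5/3 + 4*x^4/3 + 188*x^3/27 + 200*x^2/27 + 11*x/27 - 4/9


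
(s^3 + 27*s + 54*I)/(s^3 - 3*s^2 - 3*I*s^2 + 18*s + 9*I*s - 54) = (s + 3*I)/(s - 3)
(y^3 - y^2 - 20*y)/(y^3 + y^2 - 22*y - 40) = y/(y + 2)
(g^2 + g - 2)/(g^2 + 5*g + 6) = (g - 1)/(g + 3)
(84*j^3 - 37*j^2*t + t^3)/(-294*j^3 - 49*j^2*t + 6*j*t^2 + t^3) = (12*j^2 - 7*j*t + t^2)/(-42*j^2 - j*t + t^2)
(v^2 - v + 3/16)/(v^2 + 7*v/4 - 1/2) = (v - 3/4)/(v + 2)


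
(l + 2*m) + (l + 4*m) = 2*l + 6*m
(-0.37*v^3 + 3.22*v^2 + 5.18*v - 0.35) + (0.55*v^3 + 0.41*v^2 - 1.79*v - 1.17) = 0.18*v^3 + 3.63*v^2 + 3.39*v - 1.52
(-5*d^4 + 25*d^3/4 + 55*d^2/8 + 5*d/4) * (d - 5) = -5*d^5 + 125*d^4/4 - 195*d^3/8 - 265*d^2/8 - 25*d/4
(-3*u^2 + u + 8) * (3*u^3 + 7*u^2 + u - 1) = -9*u^5 - 18*u^4 + 28*u^3 + 60*u^2 + 7*u - 8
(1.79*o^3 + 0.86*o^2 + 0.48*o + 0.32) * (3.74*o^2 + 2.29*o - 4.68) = 6.6946*o^5 + 7.3155*o^4 - 4.6126*o^3 - 1.7288*o^2 - 1.5136*o - 1.4976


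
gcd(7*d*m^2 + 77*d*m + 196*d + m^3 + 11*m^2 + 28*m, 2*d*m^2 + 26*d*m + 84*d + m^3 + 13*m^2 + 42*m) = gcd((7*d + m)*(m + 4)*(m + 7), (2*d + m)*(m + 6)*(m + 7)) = m + 7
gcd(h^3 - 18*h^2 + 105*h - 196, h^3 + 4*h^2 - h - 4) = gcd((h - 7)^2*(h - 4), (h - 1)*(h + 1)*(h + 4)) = 1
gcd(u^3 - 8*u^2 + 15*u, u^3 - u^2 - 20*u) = u^2 - 5*u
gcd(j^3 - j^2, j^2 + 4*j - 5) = j - 1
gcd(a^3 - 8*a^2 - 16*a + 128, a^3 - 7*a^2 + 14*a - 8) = a - 4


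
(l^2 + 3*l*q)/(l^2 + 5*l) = (l + 3*q)/(l + 5)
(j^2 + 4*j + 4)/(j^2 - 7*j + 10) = (j^2 + 4*j + 4)/(j^2 - 7*j + 10)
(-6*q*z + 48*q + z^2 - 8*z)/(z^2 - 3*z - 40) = (-6*q + z)/(z + 5)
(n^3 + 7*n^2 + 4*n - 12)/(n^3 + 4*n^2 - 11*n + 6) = (n + 2)/(n - 1)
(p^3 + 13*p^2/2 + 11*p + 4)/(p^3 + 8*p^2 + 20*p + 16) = (p + 1/2)/(p + 2)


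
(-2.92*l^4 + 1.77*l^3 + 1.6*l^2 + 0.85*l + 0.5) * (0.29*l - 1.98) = -0.8468*l^5 + 6.2949*l^4 - 3.0406*l^3 - 2.9215*l^2 - 1.538*l - 0.99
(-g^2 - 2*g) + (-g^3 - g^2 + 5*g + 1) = -g^3 - 2*g^2 + 3*g + 1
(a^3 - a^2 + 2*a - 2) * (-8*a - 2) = -8*a^4 + 6*a^3 - 14*a^2 + 12*a + 4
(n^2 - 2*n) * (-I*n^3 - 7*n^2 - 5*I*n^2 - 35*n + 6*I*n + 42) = -I*n^5 - 7*n^4 - 3*I*n^4 - 21*n^3 + 16*I*n^3 + 112*n^2 - 12*I*n^2 - 84*n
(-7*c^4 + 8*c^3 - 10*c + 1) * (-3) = 21*c^4 - 24*c^3 + 30*c - 3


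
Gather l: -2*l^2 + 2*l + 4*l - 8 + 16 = -2*l^2 + 6*l + 8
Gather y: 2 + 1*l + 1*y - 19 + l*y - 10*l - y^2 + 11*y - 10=-9*l - y^2 + y*(l + 12) - 27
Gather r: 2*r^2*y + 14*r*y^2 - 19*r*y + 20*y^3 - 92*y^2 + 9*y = 2*r^2*y + r*(14*y^2 - 19*y) + 20*y^3 - 92*y^2 + 9*y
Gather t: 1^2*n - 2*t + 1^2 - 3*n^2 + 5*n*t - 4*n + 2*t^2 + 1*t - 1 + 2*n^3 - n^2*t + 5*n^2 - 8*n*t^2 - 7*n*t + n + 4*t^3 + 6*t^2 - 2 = 2*n^3 + 2*n^2 - 2*n + 4*t^3 + t^2*(8 - 8*n) + t*(-n^2 - 2*n - 1) - 2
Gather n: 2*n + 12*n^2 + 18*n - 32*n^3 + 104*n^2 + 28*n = -32*n^3 + 116*n^2 + 48*n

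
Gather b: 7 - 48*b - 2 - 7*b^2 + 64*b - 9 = -7*b^2 + 16*b - 4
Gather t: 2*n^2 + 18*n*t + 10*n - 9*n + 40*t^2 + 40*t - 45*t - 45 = 2*n^2 + n + 40*t^2 + t*(18*n - 5) - 45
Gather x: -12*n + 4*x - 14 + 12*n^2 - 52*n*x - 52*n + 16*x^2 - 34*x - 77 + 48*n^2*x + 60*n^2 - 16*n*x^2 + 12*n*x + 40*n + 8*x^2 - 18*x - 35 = 72*n^2 - 24*n + x^2*(24 - 16*n) + x*(48*n^2 - 40*n - 48) - 126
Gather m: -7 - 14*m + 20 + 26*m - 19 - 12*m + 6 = 0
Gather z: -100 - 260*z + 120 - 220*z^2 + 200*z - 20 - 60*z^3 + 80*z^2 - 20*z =-60*z^3 - 140*z^2 - 80*z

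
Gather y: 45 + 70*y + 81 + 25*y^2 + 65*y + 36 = 25*y^2 + 135*y + 162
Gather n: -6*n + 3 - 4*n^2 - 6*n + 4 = -4*n^2 - 12*n + 7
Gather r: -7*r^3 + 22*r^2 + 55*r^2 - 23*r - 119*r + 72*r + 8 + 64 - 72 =-7*r^3 + 77*r^2 - 70*r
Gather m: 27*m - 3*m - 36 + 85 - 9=24*m + 40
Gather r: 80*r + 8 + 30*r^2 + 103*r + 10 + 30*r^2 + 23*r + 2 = 60*r^2 + 206*r + 20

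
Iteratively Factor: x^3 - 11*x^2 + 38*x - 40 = (x - 4)*(x^2 - 7*x + 10) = (x - 5)*(x - 4)*(x - 2)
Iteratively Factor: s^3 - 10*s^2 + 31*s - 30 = (s - 5)*(s^2 - 5*s + 6) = (s - 5)*(s - 3)*(s - 2)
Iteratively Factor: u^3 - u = (u + 1)*(u^2 - u) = u*(u + 1)*(u - 1)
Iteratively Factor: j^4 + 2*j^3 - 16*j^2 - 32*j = (j)*(j^3 + 2*j^2 - 16*j - 32) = j*(j + 2)*(j^2 - 16) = j*(j - 4)*(j + 2)*(j + 4)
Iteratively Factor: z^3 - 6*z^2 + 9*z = (z - 3)*(z^2 - 3*z) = z*(z - 3)*(z - 3)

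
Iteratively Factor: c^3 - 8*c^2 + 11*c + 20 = (c - 4)*(c^2 - 4*c - 5) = (c - 5)*(c - 4)*(c + 1)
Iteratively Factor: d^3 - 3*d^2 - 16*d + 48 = (d - 3)*(d^2 - 16) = (d - 3)*(d + 4)*(d - 4)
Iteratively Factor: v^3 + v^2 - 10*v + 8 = (v + 4)*(v^2 - 3*v + 2) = (v - 2)*(v + 4)*(v - 1)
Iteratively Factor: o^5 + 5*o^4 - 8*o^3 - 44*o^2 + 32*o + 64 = (o - 2)*(o^4 + 7*o^3 + 6*o^2 - 32*o - 32) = (o - 2)^2*(o^3 + 9*o^2 + 24*o + 16) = (o - 2)^2*(o + 4)*(o^2 + 5*o + 4) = (o - 2)^2*(o + 1)*(o + 4)*(o + 4)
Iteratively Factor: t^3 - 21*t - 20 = (t + 1)*(t^2 - t - 20) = (t - 5)*(t + 1)*(t + 4)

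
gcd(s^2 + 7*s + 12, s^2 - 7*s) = 1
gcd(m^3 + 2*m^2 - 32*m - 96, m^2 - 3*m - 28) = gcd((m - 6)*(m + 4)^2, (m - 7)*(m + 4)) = m + 4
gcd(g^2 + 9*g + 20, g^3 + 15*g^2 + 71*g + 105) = g + 5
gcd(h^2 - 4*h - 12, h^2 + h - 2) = h + 2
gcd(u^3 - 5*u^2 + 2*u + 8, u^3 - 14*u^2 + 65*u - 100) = u - 4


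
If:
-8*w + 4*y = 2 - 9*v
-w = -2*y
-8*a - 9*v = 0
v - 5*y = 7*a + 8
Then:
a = -129/82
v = 172/123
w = 217/123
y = 217/246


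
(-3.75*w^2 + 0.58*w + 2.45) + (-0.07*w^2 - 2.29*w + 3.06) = -3.82*w^2 - 1.71*w + 5.51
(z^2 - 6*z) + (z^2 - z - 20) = 2*z^2 - 7*z - 20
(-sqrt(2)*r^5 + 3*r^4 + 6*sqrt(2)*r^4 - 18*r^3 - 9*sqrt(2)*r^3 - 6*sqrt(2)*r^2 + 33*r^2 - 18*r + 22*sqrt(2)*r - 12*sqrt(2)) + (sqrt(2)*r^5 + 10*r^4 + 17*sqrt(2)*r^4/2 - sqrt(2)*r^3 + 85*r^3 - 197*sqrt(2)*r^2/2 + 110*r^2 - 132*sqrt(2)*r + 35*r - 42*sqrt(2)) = 13*r^4 + 29*sqrt(2)*r^4/2 - 10*sqrt(2)*r^3 + 67*r^3 - 209*sqrt(2)*r^2/2 + 143*r^2 - 110*sqrt(2)*r + 17*r - 54*sqrt(2)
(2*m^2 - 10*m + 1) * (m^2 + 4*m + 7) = 2*m^4 - 2*m^3 - 25*m^2 - 66*m + 7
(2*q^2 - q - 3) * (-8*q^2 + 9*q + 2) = -16*q^4 + 26*q^3 + 19*q^2 - 29*q - 6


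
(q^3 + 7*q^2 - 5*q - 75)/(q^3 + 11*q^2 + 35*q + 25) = (q - 3)/(q + 1)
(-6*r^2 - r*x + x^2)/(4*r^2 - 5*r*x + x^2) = (-6*r^2 - r*x + x^2)/(4*r^2 - 5*r*x + x^2)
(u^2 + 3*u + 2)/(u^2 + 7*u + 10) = (u + 1)/(u + 5)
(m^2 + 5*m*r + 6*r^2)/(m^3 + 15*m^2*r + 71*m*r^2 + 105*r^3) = (m + 2*r)/(m^2 + 12*m*r + 35*r^2)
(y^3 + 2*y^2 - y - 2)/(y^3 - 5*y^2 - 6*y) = (y^2 + y - 2)/(y*(y - 6))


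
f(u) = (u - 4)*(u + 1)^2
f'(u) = (u - 4)*(2*u + 2) + (u + 1)^2 = (u + 1)*(3*u - 7)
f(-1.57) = -1.81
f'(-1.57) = 6.67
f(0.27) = -6.02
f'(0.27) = -7.86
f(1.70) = -16.77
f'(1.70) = -5.13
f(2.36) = -18.51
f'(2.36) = 0.27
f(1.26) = -13.99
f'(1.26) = -7.28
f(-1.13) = -0.09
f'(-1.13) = 1.35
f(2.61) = -18.11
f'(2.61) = 3.00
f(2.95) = -16.38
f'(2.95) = 7.31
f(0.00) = -4.00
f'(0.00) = -7.00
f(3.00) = -16.00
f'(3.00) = 8.00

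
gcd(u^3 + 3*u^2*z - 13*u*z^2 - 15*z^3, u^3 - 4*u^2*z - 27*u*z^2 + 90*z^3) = -u^2 - 2*u*z + 15*z^2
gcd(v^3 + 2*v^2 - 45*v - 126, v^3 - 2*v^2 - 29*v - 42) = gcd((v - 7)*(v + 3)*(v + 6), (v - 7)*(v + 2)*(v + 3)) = v^2 - 4*v - 21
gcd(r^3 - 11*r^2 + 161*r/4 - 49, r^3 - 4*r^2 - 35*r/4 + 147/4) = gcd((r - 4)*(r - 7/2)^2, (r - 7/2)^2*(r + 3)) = r^2 - 7*r + 49/4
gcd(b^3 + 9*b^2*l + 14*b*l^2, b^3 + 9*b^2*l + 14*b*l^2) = b^3 + 9*b^2*l + 14*b*l^2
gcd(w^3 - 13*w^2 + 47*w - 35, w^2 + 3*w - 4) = w - 1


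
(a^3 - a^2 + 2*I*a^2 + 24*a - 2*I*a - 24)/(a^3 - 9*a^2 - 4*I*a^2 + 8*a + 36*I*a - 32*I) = (a + 6*I)/(a - 8)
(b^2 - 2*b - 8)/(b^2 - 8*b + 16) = (b + 2)/(b - 4)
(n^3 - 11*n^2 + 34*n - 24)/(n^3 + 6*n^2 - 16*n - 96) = (n^2 - 7*n + 6)/(n^2 + 10*n + 24)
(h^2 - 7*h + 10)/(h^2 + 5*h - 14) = (h - 5)/(h + 7)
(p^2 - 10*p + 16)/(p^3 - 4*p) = (p - 8)/(p*(p + 2))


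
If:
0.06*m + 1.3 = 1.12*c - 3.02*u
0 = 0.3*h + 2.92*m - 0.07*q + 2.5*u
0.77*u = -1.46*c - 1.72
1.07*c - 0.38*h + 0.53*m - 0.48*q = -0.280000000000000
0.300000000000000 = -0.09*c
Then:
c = -3.33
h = 2286.04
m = -289.58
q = -2136.37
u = 4.09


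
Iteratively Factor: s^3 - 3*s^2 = (s)*(s^2 - 3*s) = s^2*(s - 3)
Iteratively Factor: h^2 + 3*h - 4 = (h + 4)*(h - 1)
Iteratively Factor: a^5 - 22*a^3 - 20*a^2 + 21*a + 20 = (a + 1)*(a^4 - a^3 - 21*a^2 + a + 20) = (a - 1)*(a + 1)*(a^3 - 21*a - 20) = (a - 1)*(a + 1)^2*(a^2 - a - 20) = (a - 5)*(a - 1)*(a + 1)^2*(a + 4)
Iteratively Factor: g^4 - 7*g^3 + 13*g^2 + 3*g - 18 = (g - 3)*(g^3 - 4*g^2 + g + 6) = (g - 3)*(g + 1)*(g^2 - 5*g + 6) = (g - 3)^2*(g + 1)*(g - 2)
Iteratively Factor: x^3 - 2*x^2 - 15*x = (x)*(x^2 - 2*x - 15) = x*(x + 3)*(x - 5)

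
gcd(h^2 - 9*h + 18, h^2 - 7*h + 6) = h - 6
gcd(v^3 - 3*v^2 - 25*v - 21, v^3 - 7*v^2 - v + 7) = v^2 - 6*v - 7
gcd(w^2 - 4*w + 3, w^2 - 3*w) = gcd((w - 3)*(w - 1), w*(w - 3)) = w - 3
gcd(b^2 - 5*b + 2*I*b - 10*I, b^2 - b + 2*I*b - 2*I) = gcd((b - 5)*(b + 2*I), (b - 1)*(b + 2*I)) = b + 2*I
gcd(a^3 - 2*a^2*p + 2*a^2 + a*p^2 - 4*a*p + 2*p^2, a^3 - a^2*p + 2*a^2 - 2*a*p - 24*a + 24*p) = -a + p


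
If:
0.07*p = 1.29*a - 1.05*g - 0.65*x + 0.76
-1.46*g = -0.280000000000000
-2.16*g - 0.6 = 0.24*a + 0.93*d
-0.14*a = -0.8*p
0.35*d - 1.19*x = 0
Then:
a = -0.58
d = -0.94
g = 0.19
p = -0.10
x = -0.28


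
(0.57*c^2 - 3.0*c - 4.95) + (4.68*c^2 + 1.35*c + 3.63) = 5.25*c^2 - 1.65*c - 1.32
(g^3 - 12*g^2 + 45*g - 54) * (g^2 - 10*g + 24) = g^5 - 22*g^4 + 189*g^3 - 792*g^2 + 1620*g - 1296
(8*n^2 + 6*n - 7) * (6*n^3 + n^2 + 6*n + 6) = 48*n^5 + 44*n^4 + 12*n^3 + 77*n^2 - 6*n - 42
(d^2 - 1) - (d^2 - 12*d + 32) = 12*d - 33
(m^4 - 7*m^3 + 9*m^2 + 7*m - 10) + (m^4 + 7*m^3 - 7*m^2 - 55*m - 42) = 2*m^4 + 2*m^2 - 48*m - 52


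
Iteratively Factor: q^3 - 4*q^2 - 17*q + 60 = (q - 3)*(q^2 - q - 20) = (q - 3)*(q + 4)*(q - 5)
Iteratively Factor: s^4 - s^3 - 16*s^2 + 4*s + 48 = (s - 4)*(s^3 + 3*s^2 - 4*s - 12) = (s - 4)*(s - 2)*(s^2 + 5*s + 6) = (s - 4)*(s - 2)*(s + 2)*(s + 3)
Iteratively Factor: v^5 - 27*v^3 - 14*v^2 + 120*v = (v + 4)*(v^4 - 4*v^3 - 11*v^2 + 30*v) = (v + 3)*(v + 4)*(v^3 - 7*v^2 + 10*v) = (v - 5)*(v + 3)*(v + 4)*(v^2 - 2*v) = v*(v - 5)*(v + 3)*(v + 4)*(v - 2)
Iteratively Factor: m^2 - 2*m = (m)*(m - 2)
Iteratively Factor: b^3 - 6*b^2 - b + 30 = (b - 5)*(b^2 - b - 6) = (b - 5)*(b - 3)*(b + 2)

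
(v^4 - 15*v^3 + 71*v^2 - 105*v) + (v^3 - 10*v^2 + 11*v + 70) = v^4 - 14*v^3 + 61*v^2 - 94*v + 70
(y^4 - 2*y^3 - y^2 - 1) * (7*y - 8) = 7*y^5 - 22*y^4 + 9*y^3 + 8*y^2 - 7*y + 8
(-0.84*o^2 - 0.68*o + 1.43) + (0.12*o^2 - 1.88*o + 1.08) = -0.72*o^2 - 2.56*o + 2.51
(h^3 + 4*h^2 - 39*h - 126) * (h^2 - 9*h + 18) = h^5 - 5*h^4 - 57*h^3 + 297*h^2 + 432*h - 2268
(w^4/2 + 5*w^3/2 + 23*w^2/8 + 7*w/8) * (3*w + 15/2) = 3*w^5/2 + 45*w^4/4 + 219*w^3/8 + 387*w^2/16 + 105*w/16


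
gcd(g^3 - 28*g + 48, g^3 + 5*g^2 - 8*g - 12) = g^2 + 4*g - 12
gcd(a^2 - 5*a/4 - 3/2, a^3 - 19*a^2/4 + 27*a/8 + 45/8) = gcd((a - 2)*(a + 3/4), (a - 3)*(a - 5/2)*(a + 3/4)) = a + 3/4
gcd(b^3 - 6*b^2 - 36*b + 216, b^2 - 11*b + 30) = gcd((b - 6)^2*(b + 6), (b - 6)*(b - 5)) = b - 6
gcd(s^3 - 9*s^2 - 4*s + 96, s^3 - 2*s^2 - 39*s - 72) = s^2 - 5*s - 24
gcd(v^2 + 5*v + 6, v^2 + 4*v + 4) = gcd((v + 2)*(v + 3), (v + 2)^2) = v + 2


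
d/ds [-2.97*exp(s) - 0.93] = -2.97*exp(s)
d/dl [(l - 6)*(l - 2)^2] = (l - 2)*(3*l - 14)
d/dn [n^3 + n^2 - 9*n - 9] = 3*n^2 + 2*n - 9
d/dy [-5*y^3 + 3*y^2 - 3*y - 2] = -15*y^2 + 6*y - 3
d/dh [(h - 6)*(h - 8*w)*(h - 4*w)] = 3*h^2 - 24*h*w - 12*h + 32*w^2 + 72*w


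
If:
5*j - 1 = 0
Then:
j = 1/5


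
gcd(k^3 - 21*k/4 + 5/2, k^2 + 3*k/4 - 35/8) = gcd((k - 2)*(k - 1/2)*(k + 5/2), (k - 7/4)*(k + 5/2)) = k + 5/2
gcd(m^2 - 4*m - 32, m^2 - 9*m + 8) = m - 8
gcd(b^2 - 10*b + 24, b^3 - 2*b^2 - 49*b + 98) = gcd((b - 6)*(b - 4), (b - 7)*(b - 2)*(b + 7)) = 1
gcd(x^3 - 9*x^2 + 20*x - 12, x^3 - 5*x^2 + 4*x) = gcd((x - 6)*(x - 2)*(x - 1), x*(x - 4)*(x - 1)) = x - 1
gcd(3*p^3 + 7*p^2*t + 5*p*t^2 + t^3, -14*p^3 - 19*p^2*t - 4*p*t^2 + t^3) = p + t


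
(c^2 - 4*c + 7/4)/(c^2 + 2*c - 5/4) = (2*c - 7)/(2*c + 5)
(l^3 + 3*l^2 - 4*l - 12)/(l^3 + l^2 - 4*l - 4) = (l + 3)/(l + 1)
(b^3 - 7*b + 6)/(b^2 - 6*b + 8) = (b^2 + 2*b - 3)/(b - 4)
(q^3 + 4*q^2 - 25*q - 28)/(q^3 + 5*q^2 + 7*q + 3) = (q^2 + 3*q - 28)/(q^2 + 4*q + 3)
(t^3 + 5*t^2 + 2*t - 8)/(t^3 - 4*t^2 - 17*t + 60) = (t^2 + t - 2)/(t^2 - 8*t + 15)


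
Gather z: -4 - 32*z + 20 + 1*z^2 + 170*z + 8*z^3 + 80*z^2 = 8*z^3 + 81*z^2 + 138*z + 16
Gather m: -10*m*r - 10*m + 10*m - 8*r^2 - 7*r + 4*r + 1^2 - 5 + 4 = -10*m*r - 8*r^2 - 3*r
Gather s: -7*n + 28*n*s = 28*n*s - 7*n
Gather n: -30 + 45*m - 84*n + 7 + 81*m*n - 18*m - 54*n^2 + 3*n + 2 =27*m - 54*n^2 + n*(81*m - 81) - 21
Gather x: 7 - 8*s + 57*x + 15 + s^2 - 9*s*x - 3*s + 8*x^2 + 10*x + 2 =s^2 - 11*s + 8*x^2 + x*(67 - 9*s) + 24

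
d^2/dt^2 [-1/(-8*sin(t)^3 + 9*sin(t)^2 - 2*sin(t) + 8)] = 2*((4*sin(t) - 9*sin(3*t) + 9*cos(2*t))*(8*sin(t)^3 - 9*sin(t)^2 + 2*sin(t) - 8) + 4*(12*sin(t)^2 - 9*sin(t) + 1)^2*cos(t)^2)/(8*sin(t)^3 - 9*sin(t)^2 + 2*sin(t) - 8)^3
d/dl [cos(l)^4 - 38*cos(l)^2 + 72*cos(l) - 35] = 4*(-cos(l)^3 + 19*cos(l) - 18)*sin(l)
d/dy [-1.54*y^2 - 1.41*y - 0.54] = -3.08*y - 1.41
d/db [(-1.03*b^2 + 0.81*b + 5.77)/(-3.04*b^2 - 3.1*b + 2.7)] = (5.6554*b^2 + 29.5196*b + 20.074)/(9.2416*b^4 + 18.848*b^3 - 6.806*b^2 - 16.74*b + 7.29)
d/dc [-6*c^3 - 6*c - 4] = -18*c^2 - 6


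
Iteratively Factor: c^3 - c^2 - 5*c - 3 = (c + 1)*(c^2 - 2*c - 3) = (c + 1)^2*(c - 3)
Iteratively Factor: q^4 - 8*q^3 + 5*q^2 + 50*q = (q)*(q^3 - 8*q^2 + 5*q + 50) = q*(q - 5)*(q^2 - 3*q - 10) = q*(q - 5)*(q + 2)*(q - 5)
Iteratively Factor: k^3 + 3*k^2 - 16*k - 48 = (k + 3)*(k^2 - 16) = (k - 4)*(k + 3)*(k + 4)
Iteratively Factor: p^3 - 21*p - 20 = (p + 4)*(p^2 - 4*p - 5) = (p - 5)*(p + 4)*(p + 1)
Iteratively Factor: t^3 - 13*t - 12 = (t - 4)*(t^2 + 4*t + 3) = (t - 4)*(t + 1)*(t + 3)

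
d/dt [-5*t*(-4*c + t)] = 20*c - 10*t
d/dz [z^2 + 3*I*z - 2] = 2*z + 3*I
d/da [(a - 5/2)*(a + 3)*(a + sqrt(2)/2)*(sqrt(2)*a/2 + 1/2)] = 2*sqrt(2)*a^3 + 3*sqrt(2)*a^2/4 + 3*a^2 - 7*sqrt(2)*a + a - 15/2 + sqrt(2)/8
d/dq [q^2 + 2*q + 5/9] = 2*q + 2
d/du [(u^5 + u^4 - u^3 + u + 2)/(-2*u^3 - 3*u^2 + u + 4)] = (-4*u^7 - 11*u^6 - 2*u^5 + 26*u^4 + 18*u^3 + 3*u^2 + 12*u + 2)/(4*u^6 + 12*u^5 + 5*u^4 - 22*u^3 - 23*u^2 + 8*u + 16)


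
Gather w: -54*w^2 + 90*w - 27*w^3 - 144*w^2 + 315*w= -27*w^3 - 198*w^2 + 405*w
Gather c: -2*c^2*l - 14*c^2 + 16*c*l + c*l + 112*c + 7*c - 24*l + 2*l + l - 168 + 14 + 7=c^2*(-2*l - 14) + c*(17*l + 119) - 21*l - 147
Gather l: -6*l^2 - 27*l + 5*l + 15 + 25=-6*l^2 - 22*l + 40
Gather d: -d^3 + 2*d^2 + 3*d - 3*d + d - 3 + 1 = -d^3 + 2*d^2 + d - 2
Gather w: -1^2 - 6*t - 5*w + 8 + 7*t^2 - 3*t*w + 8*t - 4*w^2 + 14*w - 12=7*t^2 + 2*t - 4*w^2 + w*(9 - 3*t) - 5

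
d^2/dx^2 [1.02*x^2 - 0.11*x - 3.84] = 2.04000000000000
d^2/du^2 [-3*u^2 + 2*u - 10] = -6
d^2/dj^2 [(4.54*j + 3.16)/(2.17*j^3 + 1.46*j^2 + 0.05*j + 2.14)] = (128.270436*j^5 + 264.863256*j^4 + 178.55394*j^3 - 210.521928*j^2 - 171.771024*j - 20.701968)/(10.218313*j^9 + 20.624982*j^8 + 14.583051*j^7 + 34.293734*j^6 + 41.015703*j^5 + 15.088962*j^4 + 30.750641*j^3 + 20.074698*j^2 + 0.68694*j + 9.800344)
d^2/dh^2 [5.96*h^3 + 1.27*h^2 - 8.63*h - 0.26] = 35.76*h + 2.54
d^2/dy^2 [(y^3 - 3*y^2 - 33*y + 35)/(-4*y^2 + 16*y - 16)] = 3*(11*y + 13)/(2*(y^4 - 8*y^3 + 24*y^2 - 32*y + 16))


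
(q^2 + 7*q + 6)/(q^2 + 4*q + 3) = (q + 6)/(q + 3)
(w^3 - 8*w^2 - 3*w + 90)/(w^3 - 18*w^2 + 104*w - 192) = (w^2 - 2*w - 15)/(w^2 - 12*w + 32)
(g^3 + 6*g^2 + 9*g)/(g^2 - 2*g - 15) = g*(g + 3)/(g - 5)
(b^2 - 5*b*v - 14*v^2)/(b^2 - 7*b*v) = (b + 2*v)/b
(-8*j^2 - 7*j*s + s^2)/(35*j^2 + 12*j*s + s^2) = (-8*j^2 - 7*j*s + s^2)/(35*j^2 + 12*j*s + s^2)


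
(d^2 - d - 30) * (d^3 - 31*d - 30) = d^5 - d^4 - 61*d^3 + d^2 + 960*d + 900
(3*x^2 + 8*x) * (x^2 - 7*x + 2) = 3*x^4 - 13*x^3 - 50*x^2 + 16*x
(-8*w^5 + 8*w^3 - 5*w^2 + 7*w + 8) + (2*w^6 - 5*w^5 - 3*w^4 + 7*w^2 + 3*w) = 2*w^6 - 13*w^5 - 3*w^4 + 8*w^3 + 2*w^2 + 10*w + 8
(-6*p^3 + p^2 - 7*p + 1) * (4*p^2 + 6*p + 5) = -24*p^5 - 32*p^4 - 52*p^3 - 33*p^2 - 29*p + 5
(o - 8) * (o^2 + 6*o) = o^3 - 2*o^2 - 48*o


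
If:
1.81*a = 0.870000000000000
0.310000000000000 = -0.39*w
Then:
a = 0.48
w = -0.79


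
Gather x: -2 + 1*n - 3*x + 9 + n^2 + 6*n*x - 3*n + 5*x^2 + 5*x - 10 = n^2 - 2*n + 5*x^2 + x*(6*n + 2) - 3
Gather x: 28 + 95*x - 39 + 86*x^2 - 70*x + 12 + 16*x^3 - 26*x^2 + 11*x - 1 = 16*x^3 + 60*x^2 + 36*x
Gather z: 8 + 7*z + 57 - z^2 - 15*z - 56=-z^2 - 8*z + 9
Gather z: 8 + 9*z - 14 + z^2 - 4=z^2 + 9*z - 10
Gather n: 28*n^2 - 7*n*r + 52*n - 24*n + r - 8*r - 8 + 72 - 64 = 28*n^2 + n*(28 - 7*r) - 7*r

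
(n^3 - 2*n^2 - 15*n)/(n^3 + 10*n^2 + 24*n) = (n^2 - 2*n - 15)/(n^2 + 10*n + 24)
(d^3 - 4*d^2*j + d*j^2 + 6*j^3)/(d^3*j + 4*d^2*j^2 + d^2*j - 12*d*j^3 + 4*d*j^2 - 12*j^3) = (d^2 - 2*d*j - 3*j^2)/(j*(d^2 + 6*d*j + d + 6*j))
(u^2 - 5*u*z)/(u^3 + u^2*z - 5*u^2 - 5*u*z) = (u - 5*z)/(u^2 + u*z - 5*u - 5*z)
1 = 1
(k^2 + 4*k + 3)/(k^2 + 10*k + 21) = (k + 1)/(k + 7)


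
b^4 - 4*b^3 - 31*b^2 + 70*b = b*(b - 7)*(b - 2)*(b + 5)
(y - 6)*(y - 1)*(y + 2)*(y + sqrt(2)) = y^4 - 5*y^3 + sqrt(2)*y^3 - 8*y^2 - 5*sqrt(2)*y^2 - 8*sqrt(2)*y + 12*y + 12*sqrt(2)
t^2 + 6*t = t*(t + 6)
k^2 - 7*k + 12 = (k - 4)*(k - 3)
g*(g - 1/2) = g^2 - g/2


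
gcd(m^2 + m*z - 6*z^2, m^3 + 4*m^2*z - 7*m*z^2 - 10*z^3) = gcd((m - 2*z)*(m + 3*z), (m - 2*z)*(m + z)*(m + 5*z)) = -m + 2*z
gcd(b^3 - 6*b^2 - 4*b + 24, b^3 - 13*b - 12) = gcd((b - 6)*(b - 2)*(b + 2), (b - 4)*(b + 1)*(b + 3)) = 1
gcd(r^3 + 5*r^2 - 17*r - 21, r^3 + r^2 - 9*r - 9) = r^2 - 2*r - 3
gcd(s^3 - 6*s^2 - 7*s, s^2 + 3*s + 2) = s + 1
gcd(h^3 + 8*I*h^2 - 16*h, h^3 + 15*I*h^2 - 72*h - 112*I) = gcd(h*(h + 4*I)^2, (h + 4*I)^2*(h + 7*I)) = h^2 + 8*I*h - 16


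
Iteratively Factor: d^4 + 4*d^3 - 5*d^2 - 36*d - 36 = (d + 2)*(d^3 + 2*d^2 - 9*d - 18) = (d + 2)^2*(d^2 - 9) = (d + 2)^2*(d + 3)*(d - 3)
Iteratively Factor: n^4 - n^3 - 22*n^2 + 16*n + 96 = (n - 3)*(n^3 + 2*n^2 - 16*n - 32) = (n - 3)*(n + 4)*(n^2 - 2*n - 8) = (n - 3)*(n + 2)*(n + 4)*(n - 4)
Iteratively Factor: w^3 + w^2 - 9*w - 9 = (w - 3)*(w^2 + 4*w + 3) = (w - 3)*(w + 1)*(w + 3)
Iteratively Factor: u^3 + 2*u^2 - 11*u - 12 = (u + 4)*(u^2 - 2*u - 3) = (u - 3)*(u + 4)*(u + 1)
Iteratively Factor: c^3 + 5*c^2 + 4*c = (c + 1)*(c^2 + 4*c) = (c + 1)*(c + 4)*(c)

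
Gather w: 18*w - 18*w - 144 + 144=0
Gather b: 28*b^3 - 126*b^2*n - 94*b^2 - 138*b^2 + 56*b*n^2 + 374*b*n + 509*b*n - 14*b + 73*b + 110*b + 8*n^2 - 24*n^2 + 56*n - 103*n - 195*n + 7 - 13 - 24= 28*b^3 + b^2*(-126*n - 232) + b*(56*n^2 + 883*n + 169) - 16*n^2 - 242*n - 30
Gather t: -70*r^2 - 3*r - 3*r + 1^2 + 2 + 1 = -70*r^2 - 6*r + 4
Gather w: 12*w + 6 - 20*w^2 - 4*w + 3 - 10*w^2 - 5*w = -30*w^2 + 3*w + 9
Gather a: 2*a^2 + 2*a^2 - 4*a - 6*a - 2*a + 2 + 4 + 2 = 4*a^2 - 12*a + 8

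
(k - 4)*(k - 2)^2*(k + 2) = k^4 - 6*k^3 + 4*k^2 + 24*k - 32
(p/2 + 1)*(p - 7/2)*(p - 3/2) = p^3/2 - 3*p^2/2 - 19*p/8 + 21/4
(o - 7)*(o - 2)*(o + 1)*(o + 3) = o^4 - 5*o^3 - 19*o^2 + 29*o + 42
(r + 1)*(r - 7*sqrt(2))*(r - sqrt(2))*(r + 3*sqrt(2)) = r^4 - 5*sqrt(2)*r^3 + r^3 - 34*r^2 - 5*sqrt(2)*r^2 - 34*r + 42*sqrt(2)*r + 42*sqrt(2)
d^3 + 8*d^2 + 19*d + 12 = (d + 1)*(d + 3)*(d + 4)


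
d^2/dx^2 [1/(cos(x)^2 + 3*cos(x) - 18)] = (-4*sin(x)^4 + 83*sin(x)^2 - 171*cos(x)/4 - 9*cos(3*x)/4 - 25)/((cos(x) - 3)^3*(cos(x) + 6)^3)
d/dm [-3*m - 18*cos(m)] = 18*sin(m) - 3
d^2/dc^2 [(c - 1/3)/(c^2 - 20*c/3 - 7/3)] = 2*(9*(7 - 3*c)*(-3*c^2 + 20*c + 7) - 4*(3*c - 10)^2*(3*c - 1))/(-3*c^2 + 20*c + 7)^3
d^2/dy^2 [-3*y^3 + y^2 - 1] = 2 - 18*y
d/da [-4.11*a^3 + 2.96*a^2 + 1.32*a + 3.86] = -12.33*a^2 + 5.92*a + 1.32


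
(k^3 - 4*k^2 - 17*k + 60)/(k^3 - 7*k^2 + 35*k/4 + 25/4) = 4*(k^2 + k - 12)/(4*k^2 - 8*k - 5)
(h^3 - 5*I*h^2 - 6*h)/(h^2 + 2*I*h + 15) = h*(h - 2*I)/(h + 5*I)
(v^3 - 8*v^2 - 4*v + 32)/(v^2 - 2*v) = v - 6 - 16/v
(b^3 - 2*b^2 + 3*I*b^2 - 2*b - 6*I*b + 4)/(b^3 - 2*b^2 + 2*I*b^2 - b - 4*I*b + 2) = (b + 2*I)/(b + I)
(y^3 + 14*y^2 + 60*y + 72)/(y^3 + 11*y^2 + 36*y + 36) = (y + 6)/(y + 3)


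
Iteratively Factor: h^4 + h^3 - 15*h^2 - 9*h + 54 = (h - 2)*(h^3 + 3*h^2 - 9*h - 27) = (h - 2)*(h + 3)*(h^2 - 9) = (h - 2)*(h + 3)^2*(h - 3)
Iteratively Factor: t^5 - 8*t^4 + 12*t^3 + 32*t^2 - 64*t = (t + 2)*(t^4 - 10*t^3 + 32*t^2 - 32*t) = (t - 4)*(t + 2)*(t^3 - 6*t^2 + 8*t) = t*(t - 4)*(t + 2)*(t^2 - 6*t + 8) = t*(t - 4)*(t - 2)*(t + 2)*(t - 4)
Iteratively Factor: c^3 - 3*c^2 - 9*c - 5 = (c - 5)*(c^2 + 2*c + 1) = (c - 5)*(c + 1)*(c + 1)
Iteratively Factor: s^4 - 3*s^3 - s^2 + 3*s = (s - 3)*(s^3 - s) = (s - 3)*(s - 1)*(s^2 + s) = (s - 3)*(s - 1)*(s + 1)*(s)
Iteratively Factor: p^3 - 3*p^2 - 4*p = (p + 1)*(p^2 - 4*p) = p*(p + 1)*(p - 4)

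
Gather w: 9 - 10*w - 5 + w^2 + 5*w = w^2 - 5*w + 4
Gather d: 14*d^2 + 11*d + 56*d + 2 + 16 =14*d^2 + 67*d + 18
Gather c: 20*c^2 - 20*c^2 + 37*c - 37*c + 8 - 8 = 0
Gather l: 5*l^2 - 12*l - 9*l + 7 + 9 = 5*l^2 - 21*l + 16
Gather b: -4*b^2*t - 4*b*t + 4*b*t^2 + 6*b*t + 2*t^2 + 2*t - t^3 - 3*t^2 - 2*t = -4*b^2*t + b*(4*t^2 + 2*t) - t^3 - t^2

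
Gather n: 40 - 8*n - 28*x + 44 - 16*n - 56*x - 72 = -24*n - 84*x + 12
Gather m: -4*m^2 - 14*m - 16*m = -4*m^2 - 30*m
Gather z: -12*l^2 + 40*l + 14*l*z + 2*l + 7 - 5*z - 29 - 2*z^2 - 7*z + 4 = -12*l^2 + 42*l - 2*z^2 + z*(14*l - 12) - 18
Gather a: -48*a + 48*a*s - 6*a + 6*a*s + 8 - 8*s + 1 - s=a*(54*s - 54) - 9*s + 9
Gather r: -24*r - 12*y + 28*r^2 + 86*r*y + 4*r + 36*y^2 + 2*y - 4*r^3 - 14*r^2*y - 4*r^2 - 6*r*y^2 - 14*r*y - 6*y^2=-4*r^3 + r^2*(24 - 14*y) + r*(-6*y^2 + 72*y - 20) + 30*y^2 - 10*y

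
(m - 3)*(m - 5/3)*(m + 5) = m^3 + m^2/3 - 55*m/3 + 25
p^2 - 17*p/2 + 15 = (p - 6)*(p - 5/2)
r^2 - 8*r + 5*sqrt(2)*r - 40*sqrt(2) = (r - 8)*(r + 5*sqrt(2))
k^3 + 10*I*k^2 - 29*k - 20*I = (k + I)*(k + 4*I)*(k + 5*I)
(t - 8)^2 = t^2 - 16*t + 64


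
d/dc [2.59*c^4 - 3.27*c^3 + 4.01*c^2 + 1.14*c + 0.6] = 10.36*c^3 - 9.81*c^2 + 8.02*c + 1.14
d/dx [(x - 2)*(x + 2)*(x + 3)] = 3*x^2 + 6*x - 4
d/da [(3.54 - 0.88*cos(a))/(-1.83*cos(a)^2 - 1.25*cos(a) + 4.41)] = (1.6104*cos(a)^2 - 12.9564*cos(a) - 0.5442)*sin(a)/(3.3489*cos(a)^4 + 4.575*cos(a)^3 - 14.5781*cos(a)^2 - 11.025*cos(a) + 19.4481)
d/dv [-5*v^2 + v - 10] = 1 - 10*v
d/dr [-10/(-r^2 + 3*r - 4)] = 10*(3 - 2*r)/(r^2 - 3*r + 4)^2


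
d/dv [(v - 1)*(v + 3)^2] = (v + 3)*(3*v + 1)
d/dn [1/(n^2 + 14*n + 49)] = 2*(-n - 7)/(n^2 + 14*n + 49)^2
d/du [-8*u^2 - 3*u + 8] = -16*u - 3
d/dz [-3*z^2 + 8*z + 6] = 8 - 6*z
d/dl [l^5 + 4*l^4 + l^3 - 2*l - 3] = 5*l^4 + 16*l^3 + 3*l^2 - 2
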